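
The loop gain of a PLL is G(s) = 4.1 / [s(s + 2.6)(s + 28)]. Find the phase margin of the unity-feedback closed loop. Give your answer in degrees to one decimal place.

88.6 deg

Gain crossover: |G(jω)| = 1 at ω ≈ 0.0563 rad/s.
∠G(j0.0563) = −90° − arctan(0.0563/2.6) − arctan(0.0563/28) ≈ -91.36°
PM = 180° + (-91.36°) = 88.64°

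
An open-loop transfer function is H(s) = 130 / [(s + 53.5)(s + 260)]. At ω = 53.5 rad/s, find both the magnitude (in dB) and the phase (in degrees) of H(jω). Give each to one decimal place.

|H| = -43.8 dB, ∠H = -56.6°

|j53.5 + 53.5| = √(53.5² + 53.5²) = 75.66
|j53.5 + 260| = √(53.5² + 260²) = 265.4
|H(j53.5)| = 130 / (75.66 × 265.4) = 0.0064729
20 log₁₀(0.0064729) = -43.78 dB
∠(j53.5 + 53.5) = arctan(53.5/53.5) = 45.00°
∠(j53.5 + 260) = arctan(53.5/260) = 11.63°
∠H(j53.5) = − (45.00° + 11.63°) = -56.63°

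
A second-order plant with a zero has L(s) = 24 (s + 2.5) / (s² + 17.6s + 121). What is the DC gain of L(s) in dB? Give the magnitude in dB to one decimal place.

L(0) = 24 × 2.5 / 121 = 0.49587
20 log₁₀(0.49587) = -6.09 dB

-6.1 dB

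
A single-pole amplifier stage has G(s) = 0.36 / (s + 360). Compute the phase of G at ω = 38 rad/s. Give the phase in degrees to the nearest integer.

∠(j38 + 360) = arctan(38/360) = 6.03°
∠G(j38) = −6.03° = -6.03°

-6°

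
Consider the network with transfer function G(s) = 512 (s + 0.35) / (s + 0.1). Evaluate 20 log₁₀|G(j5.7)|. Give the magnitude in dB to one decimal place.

|j5.7 + 0.35| = √(5.7² + 0.35²) = 5.711
|j5.7 + 0.1| = √(5.7² + 0.1²) = 5.701
|G(j5.7)| = 512 × 5.711 / 5.701 = 512.89
20 log₁₀(512.89) = 54.20 dB

54.2 dB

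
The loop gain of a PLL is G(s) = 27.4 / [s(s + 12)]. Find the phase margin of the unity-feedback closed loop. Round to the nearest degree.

79°

Gain crossover: |G(jω)| = 1 at ω ≈ 2.24 rad/s.
∠G(j2.24) = −90° − arctan(2.24/12) ≈ -100.59°
PM = 180° + (-100.59°) = 79.41°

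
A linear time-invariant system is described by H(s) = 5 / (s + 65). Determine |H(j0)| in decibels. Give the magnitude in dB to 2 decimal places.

H(0) = 5 / 65 = 0.076923
20 log₁₀(0.076923) = -22.279 dB

-22.28 dB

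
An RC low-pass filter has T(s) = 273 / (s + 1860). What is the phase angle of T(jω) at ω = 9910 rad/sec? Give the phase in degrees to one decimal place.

∠(j9910 + 1860) = arctan(9910/1860) = 79.37°
∠T(j9910) = −79.37° = -79.37°

-79.4°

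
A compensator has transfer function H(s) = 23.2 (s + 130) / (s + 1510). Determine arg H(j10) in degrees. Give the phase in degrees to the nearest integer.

4 deg

∠(j10 + 130) = arctan(10/130) = 4.40°
∠(j10 + 1510) = arctan(10/1510) = 0.38°
∠H(j10) = 4.40° − 0.38° = 4.02°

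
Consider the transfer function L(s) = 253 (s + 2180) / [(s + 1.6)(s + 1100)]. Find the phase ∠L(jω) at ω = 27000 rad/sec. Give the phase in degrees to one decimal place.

∠(j27000 + 2180) = arctan(27000/2180) = 85.38°
∠(j27000 + 1.6) = arctan(27000/1.6) = 90.00°
∠(j27000 + 1100) = arctan(27000/1100) = 87.67°
∠L(j27000) = 85.38° − (90.00° + 87.67°) = -92.28°

-92.3 deg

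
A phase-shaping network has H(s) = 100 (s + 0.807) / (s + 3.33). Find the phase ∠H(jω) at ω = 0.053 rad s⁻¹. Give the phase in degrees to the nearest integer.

3 deg

∠(j0.053 + 0.807) = arctan(0.053/0.807) = 3.76°
∠(j0.053 + 3.33) = arctan(0.053/3.33) = 0.91°
∠H(j0.053) = 3.76° − 0.91° = 2.85°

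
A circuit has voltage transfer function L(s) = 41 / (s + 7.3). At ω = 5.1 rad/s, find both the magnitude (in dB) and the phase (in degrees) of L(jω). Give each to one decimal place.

|L| = 13.3 dB, ∠L = -34.9°

|j5.1 + 7.3| = √(5.1² + 7.3²) = 8.905
|L(j5.1)| = 41 / 8.905 = 4.6041
20 log₁₀(4.6041) = 13.26 dB
∠(j5.1 + 7.3) = arctan(5.1/7.3) = 34.94°
∠L(j5.1) = −34.94° = -34.94°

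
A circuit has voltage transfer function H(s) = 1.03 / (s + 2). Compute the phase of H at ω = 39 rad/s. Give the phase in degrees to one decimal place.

∠(j39 + 2) = arctan(39/2) = 87.06°
∠H(j39) = −87.06° = -87.06°

-87.1 deg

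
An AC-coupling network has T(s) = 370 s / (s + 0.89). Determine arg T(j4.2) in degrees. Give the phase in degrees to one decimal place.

12.0 deg

∠(j4.2) = 90.00°
∠(j4.2 + 0.89) = arctan(4.2/0.89) = 78.04°
∠T(j4.2) = 90.00° − 78.04° = 11.96°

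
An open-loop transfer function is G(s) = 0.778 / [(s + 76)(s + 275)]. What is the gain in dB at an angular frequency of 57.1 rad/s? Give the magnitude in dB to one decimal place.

-90.7 dB

|j57.1 + 76| = √(57.1² + 76²) = 95.06
|j57.1 + 275| = √(57.1² + 275²) = 280.9
|G(j57.1)| = 0.778 / (95.06 × 280.9) = 2.914e-05
20 log₁₀(2.914e-05) = -90.71 dB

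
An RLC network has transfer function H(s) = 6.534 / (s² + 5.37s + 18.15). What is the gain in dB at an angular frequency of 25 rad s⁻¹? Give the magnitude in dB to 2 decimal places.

-39.57 dB

|(j25)² + 5.37(j25) + 18.15| = |-606.85 + j134.25| = 621.5
|H(j25)| = 6.534 / 621.5 = 0.010513
20 log₁₀(0.010513) = -39.566 dB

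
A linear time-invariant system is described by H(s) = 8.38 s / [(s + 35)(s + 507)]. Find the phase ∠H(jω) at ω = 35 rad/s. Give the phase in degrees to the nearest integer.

∠(j35) = 90.00°
∠(j35 + 35) = arctan(35/35) = 45.00°
∠(j35 + 507) = arctan(35/507) = 3.95°
∠H(j35) = 90.00° − (45.00° + 3.95°) = 41.05°

41°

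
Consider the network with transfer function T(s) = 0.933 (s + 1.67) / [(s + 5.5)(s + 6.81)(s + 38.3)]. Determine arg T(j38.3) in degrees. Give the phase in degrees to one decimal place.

∠(j38.3 + 1.67) = arctan(38.3/1.67) = 87.50°
∠(j38.3 + 5.5) = arctan(38.3/5.5) = 81.83°
∠(j38.3 + 6.81) = arctan(38.3/6.81) = 79.92°
∠(j38.3 + 38.3) = arctan(38.3/38.3) = 45.00°
∠T(j38.3) = 87.50° − (81.83° + 79.92° + 45.00°) = -119.24°

-119.2°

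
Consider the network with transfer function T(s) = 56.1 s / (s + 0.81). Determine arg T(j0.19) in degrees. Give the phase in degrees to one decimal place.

76.8°

∠(j0.19) = 90.00°
∠(j0.19 + 0.81) = arctan(0.19/0.81) = 13.20°
∠T(j0.19) = 90.00° − 13.20° = 76.80°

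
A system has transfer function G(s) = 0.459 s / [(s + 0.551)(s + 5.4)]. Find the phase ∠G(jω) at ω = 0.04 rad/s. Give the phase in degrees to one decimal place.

85.4 deg

∠(j0.04) = 90.00°
∠(j0.04 + 0.551) = arctan(0.04/0.551) = 4.15°
∠(j0.04 + 5.4) = arctan(0.04/5.4) = 0.42°
∠G(j0.04) = 90.00° − (4.15° + 0.42°) = 85.42°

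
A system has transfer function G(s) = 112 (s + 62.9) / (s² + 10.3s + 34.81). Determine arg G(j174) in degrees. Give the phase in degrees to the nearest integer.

∠(j174 + 62.9) = arctan(174/62.9) = 70.13°
∠[(j174)² + 10.3(j174) + 34.81] = ∠[-30241 + j1792.2] = 176.61°
∠G(j174) = 70.13° − 176.61° = -106.48°

-106°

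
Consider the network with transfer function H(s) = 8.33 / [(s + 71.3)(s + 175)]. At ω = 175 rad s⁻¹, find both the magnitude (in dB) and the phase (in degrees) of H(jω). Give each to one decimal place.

|j175 + 71.3| = √(175² + 71.3²) = 189
|j175 + 175| = √(175² + 175²) = 247.5
|H(j175)| = 8.33 / (189 × 247.5) = 0.00017812
20 log₁₀(0.00017812) = -74.99 dB
∠(j175 + 71.3) = arctan(175/71.3) = 67.83°
∠(j175 + 175) = arctan(175/175) = 45.00°
∠H(j175) = − (67.83° + 45.00°) = -112.83°

|H| = -75.0 dB, ∠H = -112.8°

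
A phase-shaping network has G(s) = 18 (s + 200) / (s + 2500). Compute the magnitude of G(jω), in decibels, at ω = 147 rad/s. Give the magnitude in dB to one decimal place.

|j147 + 200| = √(147² + 200²) = 248.2
|j147 + 2500| = √(147² + 2500²) = 2504
|G(j147)| = 18 × 248.2 / 2504 = 1.784
20 log₁₀(1.784) = 5.03 dB

5.0 dB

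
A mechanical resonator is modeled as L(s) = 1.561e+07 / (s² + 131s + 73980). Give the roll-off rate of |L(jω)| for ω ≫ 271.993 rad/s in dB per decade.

With 0 zeros and 2 poles, the high-frequency asymptotic slope is 20 × (0 − 2) = -40 dB/decade.

-40 dB/decade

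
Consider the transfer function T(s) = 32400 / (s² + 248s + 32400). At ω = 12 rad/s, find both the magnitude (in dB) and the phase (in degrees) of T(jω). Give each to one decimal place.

|T| = 0.0 dB, ∠T = -5.3°

|(j12)² + 248(j12) + 32400| = |32256 + j2976| = 3.239e+04
|T(j12)| = 32400 / 3.239e+04 = 1.0002
20 log₁₀(1.0002) = 0.00 dB
∠[(j12)² + 248(j12) + 32400] = ∠[32256 + j2976] = 5.27°
∠T(j12) = −5.27° = -5.27°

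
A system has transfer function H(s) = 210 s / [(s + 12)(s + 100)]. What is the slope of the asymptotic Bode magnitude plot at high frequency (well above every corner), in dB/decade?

With 1 zero and 2 poles, the high-frequency asymptotic slope is 20 × (1 − 2) = -20 dB/decade.

-20 dB/decade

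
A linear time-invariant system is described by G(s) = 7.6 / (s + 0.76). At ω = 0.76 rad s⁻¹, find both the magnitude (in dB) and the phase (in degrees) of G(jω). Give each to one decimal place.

|j0.76 + 0.76| = √(0.76² + 0.76²) = 1.075
|G(j0.76)| = 7.6 / 1.075 = 7.0711
20 log₁₀(7.0711) = 16.99 dB
∠(j0.76 + 0.76) = arctan(0.76/0.76) = 45.00°
∠G(j0.76) = −45.00° = -45.00°

|G| = 17.0 dB, ∠G = -45.0 deg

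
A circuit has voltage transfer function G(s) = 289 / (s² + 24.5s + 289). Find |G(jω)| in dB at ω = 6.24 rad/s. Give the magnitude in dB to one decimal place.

|(j6.24)² + 24.5(j6.24) + 289| = |250.06 + j152.88| = 293.1
|G(j6.24)| = 289 / 293.1 = 0.98604
20 log₁₀(0.98604) = -0.12 dB

-0.1 dB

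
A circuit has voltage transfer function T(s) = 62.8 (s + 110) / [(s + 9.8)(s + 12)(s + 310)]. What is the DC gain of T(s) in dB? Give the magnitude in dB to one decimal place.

T(0) = 62.8 × 110 / (9.8 × 12 × 310) = 0.18949
20 log₁₀(0.18949) = -14.45 dB

-14.4 dB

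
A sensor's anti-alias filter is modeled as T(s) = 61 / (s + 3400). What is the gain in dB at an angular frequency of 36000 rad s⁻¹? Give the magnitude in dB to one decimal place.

-55.5 dB

|j36000 + 3400| = √(36000² + 3400²) = 3.616e+04
|T(j36000)| = 61 / 3.616e+04 = 0.0016869
20 log₁₀(0.0016869) = -55.46 dB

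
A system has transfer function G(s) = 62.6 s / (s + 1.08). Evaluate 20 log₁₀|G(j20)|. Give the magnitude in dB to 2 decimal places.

|j20| = 20
|j20 + 1.08| = √(20² + 1.08²) = 20.03
|G(j20)| = 62.6 × 20 / 20.03 = 62.509
20 log₁₀(62.509) = 35.919 dB

35.92 dB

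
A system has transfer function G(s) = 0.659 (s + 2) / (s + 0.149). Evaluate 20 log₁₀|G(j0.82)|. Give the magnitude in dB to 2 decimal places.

|j0.82 + 2| = √(0.82² + 2²) = 2.162
|j0.82 + 0.149| = √(0.82² + 0.149²) = 0.8334
|G(j0.82)| = 0.659 × 2.162 / 0.8334 = 1.7092
20 log₁₀(1.7092) = 4.656 dB

4.66 dB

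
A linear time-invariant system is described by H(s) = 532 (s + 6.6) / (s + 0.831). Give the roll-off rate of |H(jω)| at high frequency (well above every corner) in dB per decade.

With 1 zero and 1 pole, the high-frequency asymptotic slope is 20 × (1 − 1) = 0 dB/decade.

0 dB/decade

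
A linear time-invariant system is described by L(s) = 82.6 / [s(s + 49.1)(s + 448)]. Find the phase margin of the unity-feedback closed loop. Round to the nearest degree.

90°

Gain crossover: |L(jω)| = 1 at ω ≈ 0.00376 rad s⁻¹.
∠L(j0.00376) = −90° − arctan(0.00376/49.1) − arctan(0.00376/448) ≈ -90.00°
PM = 180° + (-90.00°) = 90.00°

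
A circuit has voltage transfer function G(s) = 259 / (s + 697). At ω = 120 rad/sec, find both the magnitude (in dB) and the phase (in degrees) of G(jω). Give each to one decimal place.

|G| = -8.7 dB, ∠G = -9.8°

|j120 + 697| = √(120² + 697²) = 707.3
|G(j120)| = 259 / 707.3 = 0.3662
20 log₁₀(0.3662) = -8.73 dB
∠(j120 + 697) = arctan(120/697) = 9.77°
∠G(j120) = −9.77° = -9.77°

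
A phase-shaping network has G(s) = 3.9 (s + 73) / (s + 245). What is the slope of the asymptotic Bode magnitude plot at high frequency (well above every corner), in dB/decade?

With 1 zero and 1 pole, the high-frequency asymptotic slope is 20 × (1 − 1) = 0 dB/decade.

0 dB/decade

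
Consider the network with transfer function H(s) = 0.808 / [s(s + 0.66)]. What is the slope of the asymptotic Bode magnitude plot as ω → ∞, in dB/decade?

With 0 zeros and 2 poles, the high-frequency asymptotic slope is 20 × (0 − 2) = -40 dB/decade.

-40 dB/decade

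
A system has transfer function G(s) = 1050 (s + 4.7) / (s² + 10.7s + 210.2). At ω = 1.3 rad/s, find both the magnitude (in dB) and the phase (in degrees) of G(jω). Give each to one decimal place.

|j1.3 + 4.7| = √(1.3² + 4.7²) = 4.876
|(j1.3)² + 10.7(j1.3) + 210.2| = |208.51 + j13.91| = 209
|G(j1.3)| = 1050 × 4.876 / 209 = 24.502
20 log₁₀(24.502) = 27.78 dB
∠(j1.3 + 4.7) = arctan(1.3/4.7) = 15.46°
∠[(j1.3)² + 10.7(j1.3) + 210.2] = ∠[208.51 + j13.91] = 3.82°
∠G(j1.3) = 15.46° − 3.82° = 11.64°

|G| = 27.8 dB, ∠G = 11.6°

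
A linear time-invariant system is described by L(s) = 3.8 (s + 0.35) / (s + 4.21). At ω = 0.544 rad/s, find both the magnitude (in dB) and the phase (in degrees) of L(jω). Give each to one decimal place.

|j0.544 + 0.35| = √(0.544² + 0.35²) = 0.6469
|j0.544 + 4.21| = √(0.544² + 4.21²) = 4.245
|L(j0.544)| = 3.8 × 0.6469 / 4.245 = 0.57906
20 log₁₀(0.57906) = -4.75 dB
∠(j0.544 + 0.35) = arctan(0.544/0.35) = 57.24°
∠(j0.544 + 4.21) = arctan(0.544/4.21) = 7.36°
∠L(j0.544) = 57.24° − 7.36° = 49.88°

|L| = -4.7 dB, ∠L = 49.9°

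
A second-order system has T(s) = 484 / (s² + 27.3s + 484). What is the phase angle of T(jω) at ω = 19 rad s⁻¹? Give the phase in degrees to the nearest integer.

∠[(j19)² + 27.3(j19) + 484] = ∠[123 + j518.7] = 76.66°
∠T(j19) = −76.66° = -76.66°

-77 deg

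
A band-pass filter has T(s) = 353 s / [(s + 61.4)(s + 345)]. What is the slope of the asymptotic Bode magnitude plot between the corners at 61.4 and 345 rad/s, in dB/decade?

0 dB/decade

In this band the factors already past their corner are: 1 differentiator zero, pole at 61.4; net slope = 0 dB/decade.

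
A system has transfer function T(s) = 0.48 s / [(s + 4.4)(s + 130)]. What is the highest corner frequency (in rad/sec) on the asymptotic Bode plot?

130 rad/sec

Break frequencies occur at each pole and zero magnitude: 4.4 rad/sec, 130 rad/sec.
The highest is 130 rad/sec.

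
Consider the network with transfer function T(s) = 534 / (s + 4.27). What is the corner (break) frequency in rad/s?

4.27 rad/s

The single real pole at s = −4.27 gives a corner at ω = 4.27 rad/s.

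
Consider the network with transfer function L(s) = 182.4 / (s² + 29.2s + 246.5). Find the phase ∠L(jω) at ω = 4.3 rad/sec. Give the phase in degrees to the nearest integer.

∠[(j4.3)² + 29.2(j4.3) + 246.5] = ∠[228.01 + j125.56] = 28.84°
∠L(j4.3) = −28.84° = -28.84°

-29°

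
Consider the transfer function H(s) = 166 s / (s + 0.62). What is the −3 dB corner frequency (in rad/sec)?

For a single-pole high-pass, the −3 dB point is at the pole: ω = 0.62 rad/sec.

0.62 rad/sec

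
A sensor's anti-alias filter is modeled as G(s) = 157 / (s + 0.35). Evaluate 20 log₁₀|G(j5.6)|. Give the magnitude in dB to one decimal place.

|j5.6 + 0.35| = √(5.6² + 0.35²) = 5.611
|G(j5.6)| = 157 / 5.611 = 27.981
20 log₁₀(27.981) = 28.94 dB

28.9 dB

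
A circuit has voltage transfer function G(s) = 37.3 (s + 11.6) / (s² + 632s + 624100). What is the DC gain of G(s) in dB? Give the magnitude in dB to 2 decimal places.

G(0) = 37.3 × 11.6 / 624100 = 0.00069329
20 log₁₀(0.00069329) = -63.182 dB

-63.18 dB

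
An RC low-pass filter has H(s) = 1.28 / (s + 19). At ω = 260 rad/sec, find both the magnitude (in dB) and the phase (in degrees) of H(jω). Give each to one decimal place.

|j260 + 19| = √(260² + 19²) = 260.7
|H(j260)| = 1.28 / 260.7 = 0.00491
20 log₁₀(0.00491) = -46.18 dB
∠(j260 + 19) = arctan(260/19) = 85.82°
∠H(j260) = −85.82° = -85.82°

|H| = -46.2 dB, ∠H = -85.8°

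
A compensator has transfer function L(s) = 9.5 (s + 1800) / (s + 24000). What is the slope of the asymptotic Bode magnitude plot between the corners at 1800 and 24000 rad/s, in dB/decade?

In this band the factors already past their corner are: zero at 1800; net slope = 20 dB/decade.

20 dB/decade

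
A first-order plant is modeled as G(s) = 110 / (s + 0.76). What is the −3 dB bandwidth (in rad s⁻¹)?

For a single-pole low-pass, the −3 dB point is at the pole: ω = 0.76 rad s⁻¹.

0.76 rad s⁻¹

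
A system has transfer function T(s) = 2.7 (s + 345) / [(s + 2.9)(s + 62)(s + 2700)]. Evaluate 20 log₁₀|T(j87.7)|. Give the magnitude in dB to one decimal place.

|j87.7 + 345| = √(87.7² + 345²) = 356
|j87.7 + 2.9| = √(87.7² + 2.9²) = 87.75
|j87.7 + 62| = √(87.7² + 62²) = 107.4
|j87.7 + 2700| = √(87.7² + 2700²) = 2701
|T(j87.7)| = 2.7 × 356 / (87.75 × 107.4 × 2701) = 3.7752e-05
20 log₁₀(3.7752e-05) = -88.46 dB

-88.5 dB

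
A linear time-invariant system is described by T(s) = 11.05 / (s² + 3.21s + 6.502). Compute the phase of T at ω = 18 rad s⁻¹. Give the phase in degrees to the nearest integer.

∠[(j18)² + 3.21(j18) + 6.502] = ∠[-317.5 + j57.78] = 169.69°
∠T(j18) = −169.69° = -169.69°

-170 deg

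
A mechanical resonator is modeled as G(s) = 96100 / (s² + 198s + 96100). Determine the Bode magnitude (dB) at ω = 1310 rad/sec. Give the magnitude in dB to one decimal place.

|(j1310)² + 198(j1310) + 96100| = |-1.62e+06 + j2.5938e+05| = 1.641e+06
|G(j1310)| = 96100 / 1.641e+06 = 0.058575
20 log₁₀(0.058575) = -24.65 dB

-24.6 dB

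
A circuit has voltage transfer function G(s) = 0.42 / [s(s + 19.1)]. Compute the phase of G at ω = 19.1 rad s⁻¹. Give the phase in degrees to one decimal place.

∠(j19.1 + 19.1) = arctan(19.1/19.1) = 45.00°
∠(j19.1) = 90.00°
∠G(j19.1) = − (45.00° + 90.00°) = -135.00°

-135.0°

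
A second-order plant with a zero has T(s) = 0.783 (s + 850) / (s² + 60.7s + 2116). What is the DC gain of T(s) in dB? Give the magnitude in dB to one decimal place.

T(0) = 0.783 × 850 / 2116 = 0.31453
20 log₁₀(0.31453) = -10.05 dB

-10.0 dB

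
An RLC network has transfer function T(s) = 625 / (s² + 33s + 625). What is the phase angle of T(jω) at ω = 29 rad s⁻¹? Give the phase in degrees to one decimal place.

-102.7°

∠[(j29)² + 33(j29) + 625] = ∠[-216 + j957] = 102.72°
∠T(j29) = −102.72° = -102.72°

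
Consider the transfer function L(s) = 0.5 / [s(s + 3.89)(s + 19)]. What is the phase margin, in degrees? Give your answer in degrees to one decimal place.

89.9°

Gain crossover: |L(jω)| = 1 at ω ≈ 0.00676 rad/s.
∠L(j0.00676) = −90° − arctan(0.00676/3.89) − arctan(0.00676/19) ≈ -90.12°
PM = 180° + (-90.12°) = 89.88°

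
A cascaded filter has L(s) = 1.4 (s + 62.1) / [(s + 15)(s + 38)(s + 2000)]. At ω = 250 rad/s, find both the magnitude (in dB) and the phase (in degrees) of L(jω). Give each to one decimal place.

|L| = -111.0 dB, ∠L = -99.0°

|j250 + 62.1| = √(250² + 62.1²) = 257.6
|j250 + 15| = √(250² + 15²) = 250.4
|j250 + 38| = √(250² + 38²) = 252.9
|j250 + 2000| = √(250² + 2000²) = 2016
|L(j250)| = 1.4 × 257.6 / (250.4 × 252.9 × 2016) = 2.8252e-06
20 log₁₀(2.8252e-06) = -110.98 dB
∠(j250 + 62.1) = arctan(250/62.1) = 76.05°
∠(j250 + 15) = arctan(250/15) = 86.57°
∠(j250 + 38) = arctan(250/38) = 81.36°
∠(j250 + 2000) = arctan(250/2000) = 7.13°
∠L(j250) = 76.05° − (86.57° + 81.36° + 7.13°) = -99.00°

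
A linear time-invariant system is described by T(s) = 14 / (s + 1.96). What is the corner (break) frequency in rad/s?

The single real pole at s = −1.96 gives a corner at ω = 1.96 rad/s.

1.96 rad/s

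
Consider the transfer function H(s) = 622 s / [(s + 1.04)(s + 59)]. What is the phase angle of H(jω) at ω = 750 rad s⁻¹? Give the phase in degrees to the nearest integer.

∠(j750) = 90.00°
∠(j750 + 1.04) = arctan(750/1.04) = 89.92°
∠(j750 + 59) = arctan(750/59) = 85.50°
∠H(j750) = 90.00° − (89.92° + 85.50°) = -85.42°

-85°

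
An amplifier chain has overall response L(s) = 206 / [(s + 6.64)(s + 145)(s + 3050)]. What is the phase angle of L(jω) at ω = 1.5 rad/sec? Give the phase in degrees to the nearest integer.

-13 deg

∠(j1.5 + 6.64) = arctan(1.5/6.64) = 12.73°
∠(j1.5 + 145) = arctan(1.5/145) = 0.59°
∠(j1.5 + 3050) = arctan(1.5/3050) = 0.03°
∠L(j1.5) = − (12.73° + 0.59° + 0.03°) = -13.35°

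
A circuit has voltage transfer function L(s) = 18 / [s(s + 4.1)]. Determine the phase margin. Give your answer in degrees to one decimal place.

50.5°

Gain crossover: |L(jω)| = 1 at ω ≈ 3.39 rad/s.
∠L(j3.39) = −90° − arctan(3.39/4.1) ≈ -129.55°
PM = 180° + (-129.55°) = 50.45°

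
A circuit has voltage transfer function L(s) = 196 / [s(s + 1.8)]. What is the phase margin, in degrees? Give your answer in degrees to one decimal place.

Gain crossover: |L(jω)| = 1 at ω ≈ 13.9 rad/s.
∠L(j13.9) = −90° − arctan(13.9/1.8) ≈ -172.64°
PM = 180° + (-172.64°) = 7.36°

7.4°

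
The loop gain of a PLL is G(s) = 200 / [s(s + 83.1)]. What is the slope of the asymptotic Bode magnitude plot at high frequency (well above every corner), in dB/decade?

-40 dB/decade

With 0 zeros and 2 poles, the high-frequency asymptotic slope is 20 × (0 − 2) = -40 dB/decade.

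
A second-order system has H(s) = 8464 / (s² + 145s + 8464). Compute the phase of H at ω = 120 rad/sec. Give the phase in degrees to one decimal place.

∠[(j120)² + 145(j120) + 8464] = ∠[-5936 + j17400] = 108.84°
∠H(j120) = −108.84° = -108.84°

-108.8 deg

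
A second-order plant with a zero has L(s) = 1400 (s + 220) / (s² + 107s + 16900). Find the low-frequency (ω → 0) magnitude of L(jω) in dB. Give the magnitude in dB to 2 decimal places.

25.21 dB

L(0) = 1400 × 220 / 16900 = 18.225
20 log₁₀(18.225) = 25.213 dB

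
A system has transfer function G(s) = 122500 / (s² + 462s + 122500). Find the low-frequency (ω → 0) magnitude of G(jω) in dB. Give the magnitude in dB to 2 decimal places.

0.00 dB

G(0) = 122500 / 122500 = 1
20 log₁₀(1) = 0.000 dB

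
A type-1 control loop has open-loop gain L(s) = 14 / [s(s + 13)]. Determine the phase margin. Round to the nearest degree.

Gain crossover: |L(jω)| = 1 at ω ≈ 1.07 rad/s.
∠L(j1.07) = −90° − arctan(1.07/13) ≈ -94.72°
PM = 180° + (-94.72°) = 85.28°

85°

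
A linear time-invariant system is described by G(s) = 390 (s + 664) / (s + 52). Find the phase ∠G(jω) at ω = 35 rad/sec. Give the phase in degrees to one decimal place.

-30.9°

∠(j35 + 664) = arctan(35/664) = 3.02°
∠(j35 + 52) = arctan(35/52) = 33.94°
∠G(j35) = 3.02° − 33.94° = -30.93°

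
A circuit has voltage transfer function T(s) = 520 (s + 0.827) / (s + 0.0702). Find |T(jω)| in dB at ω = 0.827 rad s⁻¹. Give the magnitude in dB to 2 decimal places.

|j0.827 + 0.827| = √(0.827² + 0.827²) = 1.17
|j0.827 + 0.0702| = √(0.827² + 0.0702²) = 0.83
|T(j0.827)| = 520 × 1.17 / 0.83 = 732.76
20 log₁₀(732.76) = 57.299 dB

57.30 dB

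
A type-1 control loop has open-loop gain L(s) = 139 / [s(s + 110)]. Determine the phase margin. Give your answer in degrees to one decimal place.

89.3°

Gain crossover: |L(jω)| = 1 at ω ≈ 1.26 rad/sec.
∠L(j1.26) = −90° − arctan(1.26/110) ≈ -90.66°
PM = 180° + (-90.66°) = 89.34°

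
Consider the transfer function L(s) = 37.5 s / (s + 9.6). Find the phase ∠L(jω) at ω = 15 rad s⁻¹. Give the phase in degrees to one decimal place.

∠(j15) = 90.00°
∠(j15 + 9.6) = arctan(15/9.6) = 57.38°
∠L(j15) = 90.00° − 57.38° = 32.62°

32.6°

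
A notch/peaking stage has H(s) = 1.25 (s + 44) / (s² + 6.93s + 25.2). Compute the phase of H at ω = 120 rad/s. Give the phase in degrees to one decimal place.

-106.8°

∠(j120 + 44) = arctan(120/44) = 69.86°
∠[(j120)² + 6.93(j120) + 25.2] = ∠[-14375 + j831.6] = 176.69°
∠H(j120) = 69.86° − 176.69° = -106.83°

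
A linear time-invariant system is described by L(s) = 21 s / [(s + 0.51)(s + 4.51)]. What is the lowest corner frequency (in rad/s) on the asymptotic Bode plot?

Break frequencies occur at each pole and zero magnitude: 0.51 rad/s, 4.51 rad/s.
The lowest is 0.51 rad/s.

0.51 rad/s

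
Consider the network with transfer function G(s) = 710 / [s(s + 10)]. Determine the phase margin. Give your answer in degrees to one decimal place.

21.2°

Gain crossover: |G(jω)| = 1 at ω ≈ 25.7 rad/sec.
∠G(j25.7) = −90° − arctan(25.7/10) ≈ -158.76°
PM = 180° + (-158.76°) = 21.24°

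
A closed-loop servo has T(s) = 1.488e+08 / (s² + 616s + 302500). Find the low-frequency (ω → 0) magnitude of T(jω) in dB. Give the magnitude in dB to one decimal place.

T(0) = 1.488e+08 / 302500 = 491.9
20 log₁₀(491.9) = 53.84 dB

53.8 dB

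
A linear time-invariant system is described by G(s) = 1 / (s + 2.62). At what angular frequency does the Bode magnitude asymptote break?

The single real pole at s = −2.62 gives a corner at ω = 2.62 rad s⁻¹.

2.62 rad s⁻¹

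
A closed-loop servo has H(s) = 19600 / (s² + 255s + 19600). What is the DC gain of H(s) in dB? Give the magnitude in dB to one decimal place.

H(0) = 19600 / 19600 = 1
20 log₁₀(1) = 0.00 dB

0.0 dB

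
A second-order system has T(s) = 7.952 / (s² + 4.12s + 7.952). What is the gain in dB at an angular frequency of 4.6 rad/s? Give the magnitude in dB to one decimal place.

-9.3 dB

|(j4.6)² + 4.12(j4.6) + 7.952| = |-13.208 + j18.952| = 23.1
|T(j4.6)| = 7.952 / 23.1 = 0.34424
20 log₁₀(0.34424) = -9.26 dB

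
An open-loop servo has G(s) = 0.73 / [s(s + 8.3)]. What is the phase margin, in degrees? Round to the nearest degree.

Gain crossover: |G(jω)| = 1 at ω ≈ 0.0879 rad/sec.
∠G(j0.0879) = −90° − arctan(0.0879/8.3) ≈ -90.61°
PM = 180° + (-90.61°) = 89.39°

89 deg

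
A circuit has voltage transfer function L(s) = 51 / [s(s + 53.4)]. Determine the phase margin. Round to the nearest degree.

89°

Gain crossover: |L(jω)| = 1 at ω ≈ 0.955 rad/s.
∠L(j0.955) = −90° − arctan(0.955/53.4) ≈ -91.02°
PM = 180° + (-91.02°) = 88.98°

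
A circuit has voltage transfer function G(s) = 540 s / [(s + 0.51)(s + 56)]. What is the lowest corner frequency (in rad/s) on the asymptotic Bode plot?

0.51 rad/s

Break frequencies occur at each pole and zero magnitude: 0.51 rad/s, 56 rad/s.
The lowest is 0.51 rad/s.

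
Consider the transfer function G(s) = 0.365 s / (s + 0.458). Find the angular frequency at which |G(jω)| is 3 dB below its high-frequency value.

0.458 rad/s

For a single-pole high-pass, the −3 dB point is at the pole: ω = 0.458 rad/s.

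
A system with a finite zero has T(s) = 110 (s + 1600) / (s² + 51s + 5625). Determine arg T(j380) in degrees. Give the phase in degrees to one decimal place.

∠(j380 + 1600) = arctan(380/1600) = 13.36°
∠[(j380)² + 51(j380) + 5625] = ∠[-1.3878e+05 + j19380] = 172.05°
∠T(j380) = 13.36° − 172.05° = -158.69°

-158.7°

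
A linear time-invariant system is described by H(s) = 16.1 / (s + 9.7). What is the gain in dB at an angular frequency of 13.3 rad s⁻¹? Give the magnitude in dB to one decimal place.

|j13.3 + 9.7| = √(13.3² + 9.7²) = 16.46
|H(j13.3)| = 16.1 / 16.46 = 0.97804
20 log₁₀(0.97804) = -0.19 dB

-0.2 dB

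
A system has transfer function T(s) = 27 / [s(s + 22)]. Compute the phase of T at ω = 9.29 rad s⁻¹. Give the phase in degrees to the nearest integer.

-113°

∠(j9.29 + 22) = arctan(9.29/22) = 22.89°
∠(j9.29) = 90.00°
∠T(j9.29) = − (22.89° + 90.00°) = -112.89°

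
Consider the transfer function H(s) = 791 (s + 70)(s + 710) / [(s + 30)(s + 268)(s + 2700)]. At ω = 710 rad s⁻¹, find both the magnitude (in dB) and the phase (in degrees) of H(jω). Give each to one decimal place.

|j710 + 70| = √(710² + 70²) = 713.4
|j710 + 710| = √(710² + 710²) = 1004
|j710 + 30| = √(710² + 30²) = 710.6
|j710 + 268| = √(710² + 268²) = 758.9
|j710 + 2700| = √(710² + 2700²) = 2792
|H(j710)| = 791 × 713.4 × 1004 / (710.6 × 758.9 × 2792) = 0.37635
20 log₁₀(0.37635) = -8.49 dB
∠(j710 + 70) = arctan(710/70) = 84.37°
∠(j710 + 710) = arctan(710/710) = 45.00°
∠(j710 + 30) = arctan(710/30) = 87.58°
∠(j710 + 268) = arctan(710/268) = 69.32°
∠(j710 + 2700) = arctan(710/2700) = 14.73°
∠H(j710) = 84.37° + 45.00° − (87.58° + 69.32° + 14.73°) = -42.26°

|H| = -8.5 dB, ∠H = -42.3°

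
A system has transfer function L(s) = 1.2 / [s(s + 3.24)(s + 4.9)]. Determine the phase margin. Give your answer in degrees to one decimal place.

Gain crossover: |L(jω)| = 1 at ω ≈ 0.0756 rad s⁻¹.
∠L(j0.0756) = −90° − arctan(0.0756/3.24) − arctan(0.0756/4.9) ≈ -92.22°
PM = 180° + (-92.22°) = 87.78°

87.8°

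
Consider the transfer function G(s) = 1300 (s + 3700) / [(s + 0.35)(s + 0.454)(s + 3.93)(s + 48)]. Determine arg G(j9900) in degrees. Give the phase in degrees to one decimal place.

∠(j9900 + 3700) = arctan(9900/3700) = 69.51°
∠(j9900 + 0.35) = arctan(9900/0.35) = 90.00°
∠(j9900 + 0.454) = arctan(9900/0.454) = 90.00°
∠(j9900 + 3.93) = arctan(9900/3.93) = 89.98°
∠(j9900 + 48) = arctan(9900/48) = 89.72°
∠G(j9900) = 69.51° − (90.00° + 90.00° + 89.98° + 89.72°) = -290.19°

-290.2°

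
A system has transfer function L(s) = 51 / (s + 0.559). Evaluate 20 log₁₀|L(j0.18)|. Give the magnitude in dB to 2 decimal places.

38.77 dB

|j0.18 + 0.559| = √(0.18² + 0.559²) = 0.5873
|L(j0.18)| = 51 / 0.5873 = 86.843
20 log₁₀(86.843) = 38.775 dB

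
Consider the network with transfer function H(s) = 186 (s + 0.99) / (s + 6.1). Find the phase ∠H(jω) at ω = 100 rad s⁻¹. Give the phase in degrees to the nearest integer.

3 deg

∠(j100 + 0.99) = arctan(100/0.99) = 89.43°
∠(j100 + 6.1) = arctan(100/6.1) = 86.51°
∠H(j100) = 89.43° − 86.51° = 2.92°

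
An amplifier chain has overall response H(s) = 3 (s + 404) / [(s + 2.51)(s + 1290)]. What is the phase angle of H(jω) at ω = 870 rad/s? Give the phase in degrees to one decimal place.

-58.7 deg

∠(j870 + 404) = arctan(870/404) = 65.09°
∠(j870 + 2.51) = arctan(870/2.51) = 89.83°
∠(j870 + 1290) = arctan(870/1290) = 34.00°
∠H(j870) = 65.09° − (89.83° + 34.00°) = -58.74°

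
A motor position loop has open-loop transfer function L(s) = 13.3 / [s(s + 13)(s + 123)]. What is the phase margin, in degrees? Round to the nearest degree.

Gain crossover: |L(jω)| = 1 at ω ≈ 0.00832 rad s⁻¹.
∠L(j0.00832) = −90° − arctan(0.00832/13) − arctan(0.00832/123) ≈ -90.04°
PM = 180° + (-90.04°) = 89.96°

90 deg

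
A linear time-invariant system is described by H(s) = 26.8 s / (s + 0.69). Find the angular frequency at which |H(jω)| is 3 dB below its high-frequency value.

For a single-pole high-pass, the −3 dB point is at the pole: ω = 0.69 rad/s.

0.69 rad/s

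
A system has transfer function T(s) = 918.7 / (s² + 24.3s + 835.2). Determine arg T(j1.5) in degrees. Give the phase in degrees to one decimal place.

-2.5°

∠[(j1.5)² + 24.3(j1.5) + 835.2] = ∠[832.95 + j36.45] = 2.51°
∠T(j1.5) = −2.51° = -2.51°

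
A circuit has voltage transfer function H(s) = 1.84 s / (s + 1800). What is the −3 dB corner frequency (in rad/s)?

1800 rad/s

For a single-pole high-pass, the −3 dB point is at the pole: ω = 1800 rad/s.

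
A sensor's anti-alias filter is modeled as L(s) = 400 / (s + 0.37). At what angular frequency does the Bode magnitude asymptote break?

The single real pole at s = −0.37 gives a corner at ω = 0.37 rad/s.

0.37 rad/s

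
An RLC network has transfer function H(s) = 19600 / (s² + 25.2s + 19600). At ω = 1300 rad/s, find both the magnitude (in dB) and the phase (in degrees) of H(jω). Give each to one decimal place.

|H| = -38.6 dB, ∠H = -178.9 deg

|(j1300)² + 25.2(j1300) + 19600| = |-1.6704e+06 + j32760| = 1.671e+06
|H(j1300)| = 19600 / 1.671e+06 = 0.011731
20 log₁₀(0.011731) = -38.61 dB
∠[(j1300)² + 25.2(j1300) + 19600] = ∠[-1.6704e+06 + j32760] = 178.88°
∠H(j1300) = −178.88° = -178.88°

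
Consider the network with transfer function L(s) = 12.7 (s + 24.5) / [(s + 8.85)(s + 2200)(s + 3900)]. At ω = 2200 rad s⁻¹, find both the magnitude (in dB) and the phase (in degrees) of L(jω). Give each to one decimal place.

|L| = -120.8 dB, ∠L = -74.8 deg

|j2200 + 24.5| = √(2200² + 24.5²) = 2200
|j2200 + 8.85| = √(2200² + 8.85²) = 2200
|j2200 + 2200| = √(2200² + 2200²) = 3111
|j2200 + 3900| = √(2200² + 3900²) = 4478
|L(j2200)| = 12.7 × 2200 / (2200 × 3111 × 4478) = 9.1166e-07
20 log₁₀(9.1166e-07) = -120.80 dB
∠(j2200 + 24.5) = arctan(2200/24.5) = 89.36°
∠(j2200 + 8.85) = arctan(2200/8.85) = 89.77°
∠(j2200 + 2200) = arctan(2200/2200) = 45.00°
∠(j2200 + 3900) = arctan(2200/3900) = 29.43°
∠L(j2200) = 89.36° − (89.77° + 45.00° + 29.43°) = -74.84°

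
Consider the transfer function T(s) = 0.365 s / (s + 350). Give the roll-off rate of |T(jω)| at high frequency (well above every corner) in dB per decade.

With 1 zero and 1 pole, the high-frequency asymptotic slope is 20 × (1 − 1) = 0 dB/decade.

0 dB/decade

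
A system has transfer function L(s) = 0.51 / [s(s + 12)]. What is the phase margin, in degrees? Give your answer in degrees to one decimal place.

Gain crossover: |L(jω)| = 1 at ω ≈ 0.0425 rad s⁻¹.
∠L(j0.0425) = −90° − arctan(0.0425/12) ≈ -90.20°
PM = 180° + (-90.20°) = 89.80°

89.8°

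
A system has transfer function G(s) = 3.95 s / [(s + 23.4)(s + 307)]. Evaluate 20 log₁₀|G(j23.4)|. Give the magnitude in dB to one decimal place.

-40.8 dB

|j23.4| = 23.4
|j23.4 + 23.4| = √(23.4² + 23.4²) = 33.09
|j23.4 + 307| = √(23.4² + 307²) = 307.9
|G(j23.4)| = 3.95 × 23.4 / (33.09 × 307.9) = 0.0090716
20 log₁₀(0.0090716) = -40.85 dB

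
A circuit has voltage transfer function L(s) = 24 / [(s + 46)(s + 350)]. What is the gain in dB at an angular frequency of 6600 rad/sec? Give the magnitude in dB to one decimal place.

-125.2 dB

|j6600 + 46| = √(6600² + 46²) = 6600
|j6600 + 350| = √(6600² + 350²) = 6609
|L(j6600)| = 24 / (6600 × 6609) = 5.5018e-07
20 log₁₀(5.5018e-07) = -125.19 dB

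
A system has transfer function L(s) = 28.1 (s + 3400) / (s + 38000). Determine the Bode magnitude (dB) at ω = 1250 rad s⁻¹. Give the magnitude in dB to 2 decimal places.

8.55 dB

|j1250 + 3400| = √(1250² + 3400²) = 3622
|j1250 + 38000| = √(1250² + 38000²) = 3.802e+04
|L(j1250)| = 28.1 × 3622 / 3.802e+04 = 2.6773
20 log₁₀(2.6773) = 8.554 dB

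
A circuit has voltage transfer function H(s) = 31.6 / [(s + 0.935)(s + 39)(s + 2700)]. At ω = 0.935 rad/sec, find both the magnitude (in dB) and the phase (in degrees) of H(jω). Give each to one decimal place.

|j0.935 + 0.935| = √(0.935² + 0.935²) = 1.322
|j0.935 + 39| = √(0.935² + 39²) = 39.01
|j0.935 + 2700| = √(0.935² + 2700²) = 2700
|H(j0.935)| = 31.6 / (1.322 × 39.01 × 2700) = 0.00022689
20 log₁₀(0.00022689) = -72.88 dB
∠(j0.935 + 0.935) = arctan(0.935/0.935) = 45.00°
∠(j0.935 + 39) = arctan(0.935/39) = 1.37°
∠(j0.935 + 2700) = arctan(0.935/2700) = 0.02°
∠H(j0.935) = − (45.00° + 1.37° + 0.02°) = -46.39°

|H| = -72.9 dB, ∠H = -46.4°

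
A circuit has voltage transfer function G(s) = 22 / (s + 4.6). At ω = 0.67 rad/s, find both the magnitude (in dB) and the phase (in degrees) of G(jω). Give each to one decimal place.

|G| = 13.5 dB, ∠G = -8.3 deg

|j0.67 + 4.6| = √(0.67² + 4.6²) = 4.649
|G(j0.67)| = 22 / 4.649 = 4.7327
20 log₁₀(4.7327) = 13.50 dB
∠(j0.67 + 4.6) = arctan(0.67/4.6) = 8.29°
∠G(j0.67) = −8.29° = -8.29°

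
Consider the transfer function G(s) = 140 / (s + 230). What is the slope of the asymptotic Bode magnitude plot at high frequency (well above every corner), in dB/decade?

-20 dB/decade

With 0 zeros and 1 pole, the high-frequency asymptotic slope is 20 × (0 − 1) = -20 dB/decade.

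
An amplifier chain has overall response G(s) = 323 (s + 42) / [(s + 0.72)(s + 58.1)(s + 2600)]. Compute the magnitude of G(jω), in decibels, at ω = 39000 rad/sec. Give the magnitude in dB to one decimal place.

-133.5 dB

|j39000 + 42| = √(39000² + 42²) = 3.9e+04
|j39000 + 0.72| = √(39000² + 0.72²) = 3.9e+04
|j39000 + 58.1| = √(39000² + 58.1²) = 3.9e+04
|j39000 + 2600| = √(39000² + 2600²) = 3.909e+04
|G(j39000)| = 323 × 3.9e+04 / (3.9e+04 × 3.9e+04 × 3.909e+04) = 2.1189e-07
20 log₁₀(2.1189e-07) = -133.48 dB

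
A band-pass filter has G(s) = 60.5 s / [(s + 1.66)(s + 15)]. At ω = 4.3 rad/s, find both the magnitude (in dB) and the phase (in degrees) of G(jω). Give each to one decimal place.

|G| = 11.2 dB, ∠G = 5.1°

|j4.3| = 4.3
|j4.3 + 1.66| = √(4.3² + 1.66²) = 4.609
|j4.3 + 15| = √(4.3² + 15²) = 15.6
|G(j4.3)| = 60.5 × 4.3 / (4.609 × 15.6) = 3.617
20 log₁₀(3.617) = 11.17 dB
∠(j4.3) = 90.00°
∠(j4.3 + 1.66) = arctan(4.3/1.66) = 68.89°
∠(j4.3 + 15) = arctan(4.3/15) = 16.00°
∠G(j4.3) = 90.00° − (68.89° + 16.00°) = 5.11°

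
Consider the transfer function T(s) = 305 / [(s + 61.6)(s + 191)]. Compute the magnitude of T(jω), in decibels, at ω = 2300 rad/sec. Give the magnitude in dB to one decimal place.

|j2300 + 61.6| = √(2300² + 61.6²) = 2301
|j2300 + 191| = √(2300² + 191²) = 2308
|T(j2300)| = 305 / (2301 × 2308) = 5.7438e-05
20 log₁₀(5.7438e-05) = -84.82 dB

-84.8 dB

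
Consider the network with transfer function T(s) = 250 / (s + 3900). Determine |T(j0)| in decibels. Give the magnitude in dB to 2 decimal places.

-23.86 dB

T(0) = 250 / 3900 = 0.064103
20 log₁₀(0.064103) = -23.862 dB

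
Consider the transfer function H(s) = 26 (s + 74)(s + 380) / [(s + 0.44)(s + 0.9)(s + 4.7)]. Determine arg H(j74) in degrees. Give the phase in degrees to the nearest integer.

∠(j74 + 74) = arctan(74/74) = 45.00°
∠(j74 + 380) = arctan(74/380) = 11.02°
∠(j74 + 0.44) = arctan(74/0.44) = 89.66°
∠(j74 + 0.9) = arctan(74/0.9) = 89.30°
∠(j74 + 4.7) = arctan(74/4.7) = 86.37°
∠H(j74) = 45.00° + 11.02° − (89.66° + 89.30° + 86.37°) = -209.31°

-209 deg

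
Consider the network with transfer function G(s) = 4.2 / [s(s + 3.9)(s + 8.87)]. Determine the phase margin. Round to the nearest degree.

87°

Gain crossover: |G(jω)| = 1 at ω ≈ 0.121 rad s⁻¹.
∠G(j0.121) = −90° − arctan(0.121/3.9) − arctan(0.121/8.87) ≈ -92.57°
PM = 180° + (-92.57°) = 87.43°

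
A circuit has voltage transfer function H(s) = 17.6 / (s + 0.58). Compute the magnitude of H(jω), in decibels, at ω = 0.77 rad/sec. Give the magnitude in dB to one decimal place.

|j0.77 + 0.58| = √(0.77² + 0.58²) = 0.964
|H(j0.77)| = 17.6 / 0.964 = 18.257
20 log₁₀(18.257) = 25.23 dB

25.2 dB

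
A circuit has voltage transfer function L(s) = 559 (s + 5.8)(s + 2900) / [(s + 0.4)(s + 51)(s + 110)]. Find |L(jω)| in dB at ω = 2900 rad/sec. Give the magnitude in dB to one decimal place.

|j2900 + 5.8| = √(2900² + 5.8²) = 2900
|j2900 + 2900| = √(2900² + 2900²) = 4101
|j2900 + 0.4| = √(2900² + 0.4²) = 2900
|j2900 + 51| = √(2900² + 51²) = 2900
|j2900 + 110| = √(2900² + 110²) = 2902
|L(j2900)| = 559 × 2900 × 4101 / (2900 × 2900 × 2902) = 0.27236
20 log₁₀(0.27236) = -11.30 dB

-11.3 dB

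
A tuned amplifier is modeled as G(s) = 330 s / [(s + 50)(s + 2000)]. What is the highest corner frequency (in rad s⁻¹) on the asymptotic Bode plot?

Break frequencies occur at each pole and zero magnitude: 50 rad s⁻¹, 2000 rad s⁻¹.
The highest is 2000 rad s⁻¹.

2000 rad s⁻¹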